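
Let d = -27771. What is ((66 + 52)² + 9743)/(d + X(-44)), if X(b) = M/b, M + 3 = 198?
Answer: -347116/407373 ≈ -0.85208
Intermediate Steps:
M = 195 (M = -3 + 198 = 195)
X(b) = 195/b
((66 + 52)² + 9743)/(d + X(-44)) = ((66 + 52)² + 9743)/(-27771 + 195/(-44)) = (118² + 9743)/(-27771 + 195*(-1/44)) = (13924 + 9743)/(-27771 - 195/44) = 23667/(-1222119/44) = 23667*(-44/1222119) = -347116/407373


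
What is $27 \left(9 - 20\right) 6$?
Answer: $-1782$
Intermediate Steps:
$27 \left(9 - 20\right) 6 = 27 \left(-11\right) 6 = \left(-297\right) 6 = -1782$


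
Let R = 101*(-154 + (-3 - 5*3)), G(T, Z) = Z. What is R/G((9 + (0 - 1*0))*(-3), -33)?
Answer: 17372/33 ≈ 526.42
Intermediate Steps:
R = -17372 (R = 101*(-154 + (-3 - 15)) = 101*(-154 - 18) = 101*(-172) = -17372)
R/G((9 + (0 - 1*0))*(-3), -33) = -17372/(-33) = -17372*(-1/33) = 17372/33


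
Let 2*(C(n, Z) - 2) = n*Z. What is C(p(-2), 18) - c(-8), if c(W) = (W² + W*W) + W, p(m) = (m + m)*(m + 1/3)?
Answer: -58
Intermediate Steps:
p(m) = 2*m*(⅓ + m) (p(m) = (2*m)*(m + 1*(⅓)) = (2*m)*(m + ⅓) = (2*m)*(⅓ + m) = 2*m*(⅓ + m))
c(W) = W + 2*W² (c(W) = (W² + W²) + W = 2*W² + W = W + 2*W²)
C(n, Z) = 2 + Z*n/2 (C(n, Z) = 2 + (n*Z)/2 = 2 + (Z*n)/2 = 2 + Z*n/2)
C(p(-2), 18) - c(-8) = (2 + (½)*18*((⅔)*(-2)*(1 + 3*(-2)))) - (-8)*(1 + 2*(-8)) = (2 + (½)*18*((⅔)*(-2)*(1 - 6))) - (-8)*(1 - 16) = (2 + (½)*18*((⅔)*(-2)*(-5))) - (-8)*(-15) = (2 + (½)*18*(20/3)) - 1*120 = (2 + 60) - 120 = 62 - 120 = -58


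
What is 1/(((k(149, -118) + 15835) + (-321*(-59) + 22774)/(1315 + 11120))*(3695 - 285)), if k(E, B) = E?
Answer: 2487/135583477546 ≈ 1.8343e-8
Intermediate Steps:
1/(((k(149, -118) + 15835) + (-321*(-59) + 22774)/(1315 + 11120))*(3695 - 285)) = 1/(((149 + 15835) + (-321*(-59) + 22774)/(1315 + 11120))*(3695 - 285)) = 1/((15984 + (18939 + 22774)/12435)*3410) = 1/((15984 + 41713*(1/12435))*3410) = 1/((15984 + 41713/12435)*3410) = 1/((198802753/12435)*3410) = 1/(135583477546/2487) = 2487/135583477546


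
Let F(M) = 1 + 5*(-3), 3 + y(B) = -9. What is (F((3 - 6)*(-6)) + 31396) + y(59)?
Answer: 31370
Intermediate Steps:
y(B) = -12 (y(B) = -3 - 9 = -12)
F(M) = -14 (F(M) = 1 - 15 = -14)
(F((3 - 6)*(-6)) + 31396) + y(59) = (-14 + 31396) - 12 = 31382 - 12 = 31370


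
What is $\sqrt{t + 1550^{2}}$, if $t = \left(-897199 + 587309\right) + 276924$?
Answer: $\sqrt{2369534} \approx 1539.3$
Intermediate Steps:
$t = -32966$ ($t = -309890 + 276924 = -32966$)
$\sqrt{t + 1550^{2}} = \sqrt{-32966 + 1550^{2}} = \sqrt{-32966 + 2402500} = \sqrt{2369534}$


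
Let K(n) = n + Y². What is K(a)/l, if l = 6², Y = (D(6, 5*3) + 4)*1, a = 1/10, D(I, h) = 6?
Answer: 1001/360 ≈ 2.7806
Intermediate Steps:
a = ⅒ ≈ 0.10000
Y = 10 (Y = (6 + 4)*1 = 10*1 = 10)
K(n) = 100 + n (K(n) = n + 10² = n + 100 = 100 + n)
l = 36
K(a)/l = (100 + ⅒)/36 = (1001/10)*(1/36) = 1001/360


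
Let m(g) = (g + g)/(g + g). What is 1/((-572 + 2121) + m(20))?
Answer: 1/1550 ≈ 0.00064516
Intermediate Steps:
m(g) = 1 (m(g) = (2*g)/((2*g)) = (2*g)*(1/(2*g)) = 1)
1/((-572 + 2121) + m(20)) = 1/((-572 + 2121) + 1) = 1/(1549 + 1) = 1/1550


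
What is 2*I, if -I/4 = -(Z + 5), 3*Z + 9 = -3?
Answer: 8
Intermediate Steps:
Z = -4 (Z = -3 + (⅓)*(-3) = -3 - 1 = -4)
I = 4 (I = -(-4)*(-4 + 5) = -(-4) = -4*(-1) = 4)
2*I = 2*4 = 8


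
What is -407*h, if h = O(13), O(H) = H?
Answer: -5291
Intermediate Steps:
h = 13
-407*h = -407*13 = -5291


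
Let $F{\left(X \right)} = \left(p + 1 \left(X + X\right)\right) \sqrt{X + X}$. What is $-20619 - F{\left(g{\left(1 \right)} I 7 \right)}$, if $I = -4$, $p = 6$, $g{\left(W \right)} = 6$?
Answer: $-20619 + 1320 i \sqrt{21} \approx -20619.0 + 6049.0 i$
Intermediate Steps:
$F{\left(X \right)} = \sqrt{2} \sqrt{X} \left(6 + 2 X\right)$ ($F{\left(X \right)} = \left(6 + 1 \left(X + X\right)\right) \sqrt{X + X} = \left(6 + 1 \cdot 2 X\right) \sqrt{2 X} = \left(6 + 2 X\right) \sqrt{2} \sqrt{X} = \sqrt{2} \sqrt{X} \left(6 + 2 X\right)$)
$-20619 - F{\left(g{\left(1 \right)} I 7 \right)} = -20619 - 2 \sqrt{2} \sqrt{6 \left(-4\right) 7} \left(3 + 6 \left(-4\right) 7\right) = -20619 - 2 \sqrt{2} \sqrt{\left(-24\right) 7} \left(3 - 168\right) = -20619 - 2 \sqrt{2} \sqrt{-168} \left(3 - 168\right) = -20619 - 2 \sqrt{2} \cdot 2 i \sqrt{42} \left(-165\right) = -20619 - - 1320 i \sqrt{21} = -20619 + 1320 i \sqrt{21}$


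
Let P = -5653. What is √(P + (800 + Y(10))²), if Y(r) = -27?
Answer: 6*√16441 ≈ 769.33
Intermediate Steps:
√(P + (800 + Y(10))²) = √(-5653 + (800 - 27)²) = √(-5653 + 773²) = √(-5653 + 597529) = √591876 = 6*√16441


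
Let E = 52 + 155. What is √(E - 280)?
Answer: I*√73 ≈ 8.544*I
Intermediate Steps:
E = 207
√(E - 280) = √(207 - 280) = √(-73) = I*√73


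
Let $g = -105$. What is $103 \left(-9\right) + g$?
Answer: $-1032$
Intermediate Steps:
$103 \left(-9\right) + g = 103 \left(-9\right) - 105 = -927 - 105 = -1032$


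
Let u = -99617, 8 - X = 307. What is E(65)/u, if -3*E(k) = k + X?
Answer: -78/99617 ≈ -0.00078300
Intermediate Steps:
X = -299 (X = 8 - 1*307 = 8 - 307 = -299)
E(k) = 299/3 - k/3 (E(k) = -(k - 299)/3 = -(-299 + k)/3 = 299/3 - k/3)
E(65)/u = (299/3 - 1/3*65)/(-99617) = (299/3 - 65/3)*(-1/99617) = 78*(-1/99617) = -78/99617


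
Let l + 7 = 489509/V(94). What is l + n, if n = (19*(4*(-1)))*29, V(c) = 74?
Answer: 325895/74 ≈ 4404.0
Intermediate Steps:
n = -2204 (n = (19*(-4))*29 = -76*29 = -2204)
l = 488991/74 (l = -7 + 489509/74 = 488991/74 ≈ 6608.0)
l + n = 488991/74 - 2204 = 325895/74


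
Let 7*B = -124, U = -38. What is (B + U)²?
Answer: 152100/49 ≈ 3104.1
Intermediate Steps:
B = -124/7 (B = (⅐)*(-124) = -124/7 ≈ -17.714)
(B + U)² = (-124/7 - 38)² = (-390/7)² = 152100/49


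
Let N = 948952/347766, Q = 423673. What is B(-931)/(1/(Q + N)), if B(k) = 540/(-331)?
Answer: -13260601212300/19185091 ≈ -6.9119e+5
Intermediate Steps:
B(k) = -540/331 (B(k) = 540*(-1/331) = -540/331)
N = 474476/173883 (N = 948952*(1/347766) = 474476/173883 ≈ 2.7287)
B(-931)/(1/(Q + N)) = -540/(331*(1/(423673 + 474476/173883))) = -540/(331*(1/(73670006735/173883))) = -540/(331*173883/73670006735) = -540/331*73670006735/173883 = -13260601212300/19185091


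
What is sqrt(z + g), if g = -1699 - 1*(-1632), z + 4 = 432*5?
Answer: sqrt(2089) ≈ 45.706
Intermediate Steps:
z = 2156 (z = -4 + 432*5 = -4 + 2160 = 2156)
g = -67 (g = -1699 + 1632 = -67)
sqrt(z + g) = sqrt(2156 - 67) = sqrt(2089)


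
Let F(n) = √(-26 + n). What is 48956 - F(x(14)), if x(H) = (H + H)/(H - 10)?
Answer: 48956 - I*√19 ≈ 48956.0 - 4.3589*I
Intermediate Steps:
x(H) = 2*H/(-10 + H) (x(H) = (2*H)/(-10 + H) = 2*H/(-10 + H))
48956 - F(x(14)) = 48956 - √(-26 + 2*14/(-10 + 14)) = 48956 - √(-26 + 2*14/4) = 48956 - √(-26 + 2*14*(¼)) = 48956 - √(-26 + 7) = 48956 - √(-19) = 48956 - I*√19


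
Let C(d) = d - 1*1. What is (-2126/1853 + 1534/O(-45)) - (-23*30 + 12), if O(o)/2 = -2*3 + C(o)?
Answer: 4907505/7412 ≈ 662.10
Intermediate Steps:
C(d) = -1 + d (C(d) = d - 1 = -1 + d)
O(o) = -14 + 2*o (O(o) = 2*(-2*3 + (-1 + o)) = 2*(-6 + (-1 + o)) = 2*(-7 + o) = -14 + 2*o)
(-2126/1853 + 1534/O(-45)) - (-23*30 + 12) = (-2126/1853 + 1534/(-14 + 2*(-45))) - (-23*30 + 12) = (-2126*1/1853 + 1534/(-14 - 90)) - (-690 + 12) = (-2126/1853 + 1534/(-104)) - 1*(-678) = (-2126/1853 + 1534*(-1/104)) + 678 = (-2126/1853 - 59/4) + 678 = -117831/7412 + 678 = 4907505/7412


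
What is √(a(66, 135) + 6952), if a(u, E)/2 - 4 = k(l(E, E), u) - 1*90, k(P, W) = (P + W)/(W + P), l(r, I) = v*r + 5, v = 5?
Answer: √6782 ≈ 82.353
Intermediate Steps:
l(r, I) = 5 + 5*r (l(r, I) = 5*r + 5 = 5 + 5*r)
k(P, W) = 1 (k(P, W) = (P + W)/(P + W) = 1)
a(u, E) = -170 (a(u, E) = 8 + 2*(1 - 1*90) = 8 + 2*(1 - 90) = 8 + 2*(-89) = 8 - 178 = -170)
√(a(66, 135) + 6952) = √(-170 + 6952) = √6782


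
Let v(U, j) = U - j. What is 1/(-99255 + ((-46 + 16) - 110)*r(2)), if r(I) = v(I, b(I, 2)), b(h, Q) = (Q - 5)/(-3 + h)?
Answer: -1/99115 ≈ -1.0089e-5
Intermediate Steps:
b(h, Q) = (-5 + Q)/(-3 + h)
r(I) = I + 3/(-3 + I) (r(I) = I - (-5 + 2)/(-3 + I) = I - (-3)/(-3 + I) = I + 3/(-3 + I))
1/(-99255 + ((-46 + 16) - 110)*r(2)) = 1/(-99255 + ((-46 + 16) - 110)*((3 + 2*(-3 + 2))/(-3 + 2))) = 1/(-99255 + (-30 - 110)*((3 + 2*(-1))/(-1))) = 1/(-99255 - (-140)*(3 - 2)) = 1/(-99255 - (-140)) = 1/(-99255 - 140*(-1)) = 1/(-99255 + 140) = 1/(-99115) = -1/99115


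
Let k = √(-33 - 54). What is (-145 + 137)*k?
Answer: -8*I*√87 ≈ -74.619*I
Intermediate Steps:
k = I*√87 (k = √(-87) = I*√87 ≈ 9.3274*I)
(-145 + 137)*k = (-145 + 137)*(I*√87) = -8*I*√87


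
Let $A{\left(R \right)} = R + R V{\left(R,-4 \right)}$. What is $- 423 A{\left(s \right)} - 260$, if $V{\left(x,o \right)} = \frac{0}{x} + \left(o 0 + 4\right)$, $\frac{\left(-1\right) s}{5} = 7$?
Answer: $73765$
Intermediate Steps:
$s = -35$ ($s = \left(-5\right) 7 = -35$)
$V{\left(x,o \right)} = 4$ ($V{\left(x,o \right)} = 0 + \left(0 + 4\right) = 0 + 4 = 4$)
$A{\left(R \right)} = 5 R$ ($A{\left(R \right)} = R + R 4 = R + 4 R = 5 R$)
$- 423 A{\left(s \right)} - 260 = - 423 \cdot 5 \left(-35\right) - 260 = \left(-423\right) \left(-175\right) - 260 = 74025 - 260 = 73765$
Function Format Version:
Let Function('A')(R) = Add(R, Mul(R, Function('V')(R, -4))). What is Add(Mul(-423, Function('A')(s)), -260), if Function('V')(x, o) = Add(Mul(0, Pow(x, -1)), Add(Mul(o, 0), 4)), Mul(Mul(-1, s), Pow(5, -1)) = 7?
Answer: 73765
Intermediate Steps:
s = -35 (s = Mul(-5, 7) = -35)
Function('V')(x, o) = 4 (Function('V')(x, o) = Add(0, Add(0, 4)) = Add(0, 4) = 4)
Function('A')(R) = Mul(5, R) (Function('A')(R) = Add(R, Mul(R, 4)) = Add(R, Mul(4, R)) = Mul(5, R))
Add(Mul(-423, Function('A')(s)), -260) = Add(Mul(-423, Mul(5, -35)), -260) = Add(Mul(-423, -175), -260) = Add(74025, -260) = 73765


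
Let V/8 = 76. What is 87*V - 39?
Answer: 52857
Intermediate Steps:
V = 608 (V = 8*76 = 608)
87*V - 39 = 87*608 - 39 = 52896 - 39 = 52857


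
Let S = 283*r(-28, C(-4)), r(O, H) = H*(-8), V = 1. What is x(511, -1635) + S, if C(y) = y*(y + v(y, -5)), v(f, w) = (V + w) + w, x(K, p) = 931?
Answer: -116797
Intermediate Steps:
v(f, w) = 1 + 2*w (v(f, w) = (1 + w) + w = 1 + 2*w)
C(y) = y*(-9 + y) (C(y) = y*(y + (1 + 2*(-5))) = y*(y + (1 - 10)) = y*(y - 9) = y*(-9 + y))
r(O, H) = -8*H
S = -117728 (S = 283*(-(-32)*(-9 - 4)) = 283*(-(-32)*(-13)) = 283*(-8*52) = 283*(-416) = -117728)
x(511, -1635) + S = 931 - 117728 = -116797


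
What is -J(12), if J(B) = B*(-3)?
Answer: 36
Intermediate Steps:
J(B) = -3*B
-J(12) = -(-3)*12 = -1*(-36) = 36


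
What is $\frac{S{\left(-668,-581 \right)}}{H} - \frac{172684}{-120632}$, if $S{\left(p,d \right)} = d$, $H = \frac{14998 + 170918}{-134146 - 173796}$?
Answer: $\frac{675465462419}{700856841} \approx 963.77$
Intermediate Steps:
$H = - \frac{92958}{153971}$ ($H = \frac{185916}{-307942} = 185916 \left(- \frac{1}{307942}\right) = - \frac{92958}{153971} \approx -0.60374$)
$\frac{S{\left(-668,-581 \right)}}{H} - \frac{172684}{-120632} = - \frac{581}{- \frac{92958}{153971}} - \frac{172684}{-120632} = \left(-581\right) \left(- \frac{153971}{92958}\right) - - \frac{43171}{30158} = \frac{89457151}{92958} + \frac{43171}{30158} = \frac{675465462419}{700856841}$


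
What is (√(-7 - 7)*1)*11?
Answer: 11*I*√14 ≈ 41.158*I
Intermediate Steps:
(√(-7 - 7)*1)*11 = (√(-14)*1)*11 = ((I*√14)*1)*11 = (I*√14)*11 = 11*I*√14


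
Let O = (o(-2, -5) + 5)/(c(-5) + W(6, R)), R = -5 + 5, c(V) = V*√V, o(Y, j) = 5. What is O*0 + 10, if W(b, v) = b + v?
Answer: 10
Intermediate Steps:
c(V) = V^(3/2)
R = 0
O = 10/(6 - 5*I*√5) (O = (5 + 5)/((-5)^(3/2) + (6 + 0)) = 10/(-5*I*√5 + 6) = 10/(6 - 5*I*√5) ≈ 0.37267 + 0.69443*I)
O*0 + 10 = (60/161 + 50*I*√5/161)*0 + 10 = 0 + 10 = 10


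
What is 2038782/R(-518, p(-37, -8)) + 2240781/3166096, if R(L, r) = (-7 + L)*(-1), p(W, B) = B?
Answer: 2152051981699/554066800 ≈ 3884.1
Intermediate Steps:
R(L, r) = 7 - L
2038782/R(-518, p(-37, -8)) + 2240781/3166096 = 2038782/(7 - 1*(-518)) + 2240781/3166096 = 2038782/(7 + 518) + 2240781*(1/3166096) = 2038782/525 + 2240781/3166096 = 2038782*(1/525) + 2240781/3166096 = 679594/175 + 2240781/3166096 = 2152051981699/554066800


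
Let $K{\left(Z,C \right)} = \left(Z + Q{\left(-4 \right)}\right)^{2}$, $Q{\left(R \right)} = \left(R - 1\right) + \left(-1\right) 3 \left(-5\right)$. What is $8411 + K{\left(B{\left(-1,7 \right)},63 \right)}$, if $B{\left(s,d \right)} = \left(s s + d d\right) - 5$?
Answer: $11436$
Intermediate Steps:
$Q{\left(R \right)} = 14 + R$ ($Q{\left(R \right)} = \left(R - 1\right) - -15 = \left(-1 + R\right) + 15 = 14 + R$)
$B{\left(s,d \right)} = -5 + d^{2} + s^{2}$ ($B{\left(s,d \right)} = \left(s^{2} + d^{2}\right) - 5 = \left(d^{2} + s^{2}\right) - 5 = -5 + d^{2} + s^{2}$)
$K{\left(Z,C \right)} = \left(10 + Z\right)^{2}$ ($K{\left(Z,C \right)} = \left(Z + \left(14 - 4\right)\right)^{2} = \left(Z + 10\right)^{2} = \left(10 + Z\right)^{2}$)
$8411 + K{\left(B{\left(-1,7 \right)},63 \right)} = 8411 + \left(10 + \left(-5 + 7^{2} + \left(-1\right)^{2}\right)\right)^{2} = 8411 + \left(10 + \left(-5 + 49 + 1\right)\right)^{2} = 8411 + \left(10 + 45\right)^{2} = 8411 + 55^{2} = 8411 + 3025 = 11436$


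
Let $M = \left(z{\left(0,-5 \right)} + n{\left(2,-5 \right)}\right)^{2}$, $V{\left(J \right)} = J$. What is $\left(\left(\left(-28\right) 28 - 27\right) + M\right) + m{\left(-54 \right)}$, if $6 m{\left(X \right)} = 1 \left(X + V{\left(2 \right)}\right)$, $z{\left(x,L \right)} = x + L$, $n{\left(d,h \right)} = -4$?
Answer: $- \frac{2216}{3} \approx -738.67$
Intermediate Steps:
$z{\left(x,L \right)} = L + x$
$m{\left(X \right)} = \frac{1}{3} + \frac{X}{6}$ ($m{\left(X \right)} = \frac{1 \left(X + 2\right)}{6} = \frac{1 \left(2 + X\right)}{6} = \frac{2 + X}{6} = \frac{1}{3} + \frac{X}{6}$)
$M = 81$ ($M = \left(\left(-5 + 0\right) - 4\right)^{2} = \left(-5 - 4\right)^{2} = \left(-9\right)^{2} = 81$)
$\left(\left(\left(-28\right) 28 - 27\right) + M\right) + m{\left(-54 \right)} = \left(\left(\left(-28\right) 28 - 27\right) + 81\right) + \left(\frac{1}{3} + \frac{1}{6} \left(-54\right)\right) = \left(\left(-784 - 27\right) + 81\right) + \left(\frac{1}{3} - 9\right) = \left(-811 + 81\right) - \frac{26}{3} = -730 - \frac{26}{3} = - \frac{2216}{3}$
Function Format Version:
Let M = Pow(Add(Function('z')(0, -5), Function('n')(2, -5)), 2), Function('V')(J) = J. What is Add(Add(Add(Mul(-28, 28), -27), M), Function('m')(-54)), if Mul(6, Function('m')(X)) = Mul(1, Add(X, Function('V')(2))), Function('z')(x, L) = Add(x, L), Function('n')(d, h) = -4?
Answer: Rational(-2216, 3) ≈ -738.67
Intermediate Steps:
Function('z')(x, L) = Add(L, x)
Function('m')(X) = Add(Rational(1, 3), Mul(Rational(1, 6), X)) (Function('m')(X) = Mul(Rational(1, 6), Mul(1, Add(X, 2))) = Mul(Rational(1, 6), Mul(1, Add(2, X))) = Mul(Rational(1, 6), Add(2, X)) = Add(Rational(1, 3), Mul(Rational(1, 6), X)))
M = 81 (M = Pow(Add(Add(-5, 0), -4), 2) = Pow(Add(-5, -4), 2) = Pow(-9, 2) = 81)
Add(Add(Add(Mul(-28, 28), -27), M), Function('m')(-54)) = Add(Add(Add(Mul(-28, 28), -27), 81), Add(Rational(1, 3), Mul(Rational(1, 6), -54))) = Add(Add(Add(-784, -27), 81), Add(Rational(1, 3), -9)) = Add(Add(-811, 81), Rational(-26, 3)) = Add(-730, Rational(-26, 3)) = Rational(-2216, 3)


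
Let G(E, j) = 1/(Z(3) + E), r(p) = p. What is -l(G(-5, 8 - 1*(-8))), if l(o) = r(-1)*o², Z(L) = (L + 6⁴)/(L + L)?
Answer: 4/178929 ≈ 2.2355e-5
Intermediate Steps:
Z(L) = (1296 + L)/(2*L) (Z(L) = (L + 1296)/((2*L)) = (1296 + L)*(1/(2*L)) = (1296 + L)/(2*L))
G(E, j) = 1/(433/2 + E) (G(E, j) = 1/((½)*(1296 + 3)/3 + E) = 1/((½)*(⅓)*1299 + E) = 1/(433/2 + E))
l(o) = -o²
-l(G(-5, 8 - 1*(-8))) = -(-1)*(2/(433 + 2*(-5)))² = -(-1)*(2/(433 - 10))² = -(-1)*(2/423)² = -(-1)*4/178929 = -1*(-4/178929) = 4/178929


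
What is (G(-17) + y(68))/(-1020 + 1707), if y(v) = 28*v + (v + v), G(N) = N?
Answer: 2023/687 ≈ 2.9447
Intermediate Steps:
y(v) = 30*v (y(v) = 28*v + 2*v = 30*v)
(G(-17) + y(68))/(-1020 + 1707) = (-17 + 30*68)/(-1020 + 1707) = (-17 + 2040)/687 = 2023*(1/687) = 2023/687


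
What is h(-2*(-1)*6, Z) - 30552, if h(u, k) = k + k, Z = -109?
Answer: -30770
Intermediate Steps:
h(u, k) = 2*k
h(-2*(-1)*6, Z) - 30552 = 2*(-109) - 30552 = -218 - 30552 = -30770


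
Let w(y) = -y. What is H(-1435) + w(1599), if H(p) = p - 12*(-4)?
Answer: -2986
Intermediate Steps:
H(p) = 48 + p (H(p) = p + 48 = 48 + p)
H(-1435) + w(1599) = (48 - 1435) - 1*1599 = -1387 - 1599 = -2986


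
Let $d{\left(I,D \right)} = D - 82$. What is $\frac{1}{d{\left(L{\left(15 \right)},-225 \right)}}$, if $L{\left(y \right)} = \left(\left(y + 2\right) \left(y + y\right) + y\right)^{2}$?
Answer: $- \frac{1}{307} \approx -0.0032573$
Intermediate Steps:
$L{\left(y \right)} = \left(y + 2 y \left(2 + y\right)\right)^{2}$ ($L{\left(y \right)} = \left(\left(2 + y\right) 2 y + y\right)^{2} = \left(2 y \left(2 + y\right) + y\right)^{2} = \left(y + 2 y \left(2 + y\right)\right)^{2}$)
$d{\left(I,D \right)} = -82 + D$ ($d{\left(I,D \right)} = D - 82 = -82 + D$)
$\frac{1}{d{\left(L{\left(15 \right)},-225 \right)}} = \frac{1}{-82 - 225} = \frac{1}{-307} = - \frac{1}{307}$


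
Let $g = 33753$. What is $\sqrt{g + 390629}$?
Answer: $\sqrt{424382} \approx 651.45$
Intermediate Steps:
$\sqrt{g + 390629} = \sqrt{33753 + 390629} = \sqrt{424382}$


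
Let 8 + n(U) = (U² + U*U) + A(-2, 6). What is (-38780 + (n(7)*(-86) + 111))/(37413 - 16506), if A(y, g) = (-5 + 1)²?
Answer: -47785/20907 ≈ -2.2856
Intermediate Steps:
A(y, g) = 16 (A(y, g) = (-4)² = 16)
n(U) = 8 + 2*U² (n(U) = -8 + ((U² + U*U) + 16) = -8 + ((U² + U²) + 16) = -8 + (2*U² + 16) = -8 + (16 + 2*U²) = 8 + 2*U²)
(-38780 + (n(7)*(-86) + 111))/(37413 - 16506) = (-38780 + ((8 + 2*7²)*(-86) + 111))/(37413 - 16506) = (-38780 + ((8 + 2*49)*(-86) + 111))/20907 = (-38780 + ((8 + 98)*(-86) + 111))*(1/20907) = (-38780 + (106*(-86) + 111))*(1/20907) = (-38780 + (-9116 + 111))*(1/20907) = (-38780 - 9005)*(1/20907) = -47785*1/20907 = -47785/20907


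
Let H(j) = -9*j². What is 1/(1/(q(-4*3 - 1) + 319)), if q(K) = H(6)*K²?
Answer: -54437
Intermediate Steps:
q(K) = -324*K² (q(K) = (-9*6²)*K² = (-9*36)*K² = -324*K²)
1/(1/(q(-4*3 - 1) + 319)) = 1/(1/(-324*(-4*3 - 1)² + 319)) = 1/(1/(-324*(-12 - 1)² + 319)) = 1/(1/(-324*(-13)² + 319)) = 1/(1/(-324*169 + 319)) = 1/(1/(-54756 + 319)) = 1/(1/(-54437)) = 1/(-1/54437) = -54437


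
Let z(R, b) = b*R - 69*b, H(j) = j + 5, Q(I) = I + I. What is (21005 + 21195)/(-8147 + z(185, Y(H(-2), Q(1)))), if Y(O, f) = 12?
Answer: -8440/1351 ≈ -6.2472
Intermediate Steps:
Q(I) = 2*I
H(j) = 5 + j
z(R, b) = -69*b + R*b (z(R, b) = R*b - 69*b = -69*b + R*b)
(21005 + 21195)/(-8147 + z(185, Y(H(-2), Q(1)))) = (21005 + 21195)/(-8147 + 12*(-69 + 185)) = 42200/(-8147 + 12*116) = 42200/(-8147 + 1392) = 42200/(-6755) = 42200*(-1/6755) = -8440/1351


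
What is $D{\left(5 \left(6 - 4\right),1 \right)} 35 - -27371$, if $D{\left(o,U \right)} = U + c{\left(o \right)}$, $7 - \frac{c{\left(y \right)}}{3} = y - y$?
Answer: $28141$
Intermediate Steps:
$c{\left(y \right)} = 21$ ($c{\left(y \right)} = 21 - 3 \left(y - y\right) = 21 - 0 = 21 + 0 = 21$)
$D{\left(o,U \right)} = 21 + U$ ($D{\left(o,U \right)} = U + 21 = 21 + U$)
$D{\left(5 \left(6 - 4\right),1 \right)} 35 - -27371 = \left(21 + 1\right) 35 - -27371 = 22 \cdot 35 + 27371 = 770 + 27371 = 28141$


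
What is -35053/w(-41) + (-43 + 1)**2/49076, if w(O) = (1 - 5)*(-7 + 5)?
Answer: -430061729/98152 ≈ -4381.6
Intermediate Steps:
w(O) = 8 (w(O) = -4*(-2) = 8)
-35053/w(-41) + (-43 + 1)**2/49076 = -35053/8 + (-43 + 1)**2/49076 = -35053*1/8 + (-42)**2*(1/49076) = -35053/8 + 1764*(1/49076) = -35053/8 + 441/12269 = -430061729/98152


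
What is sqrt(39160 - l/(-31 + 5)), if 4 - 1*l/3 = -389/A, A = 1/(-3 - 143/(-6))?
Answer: sqrt(27104597)/26 ≈ 200.24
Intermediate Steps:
A = 6/125 (A = 1/(-3 - 143*(-1)/6) = 1/(-3 - 11*(-13/6)) = 1/(-3 + 143/6) = 1/(125/6) = 6/125 ≈ 0.048000)
l = 48649/2 (l = 12 - (-1167)/6/125 = 12 - (-1167)*125/6 = 12 - 3*(-48625/6) = 12 + 48625/2 = 48649/2 ≈ 24325.)
sqrt(39160 - l/(-31 + 5)) = sqrt(39160 - 48649/(2*(-31 + 5))) = sqrt(39160 - 48649/(2*(-26))) = sqrt(39160 - 48649*(-1)/(2*26)) = sqrt(39160 - 1*(-48649/52)) = sqrt(39160 + 48649/52) = sqrt(2084969/52) = sqrt(27104597)/26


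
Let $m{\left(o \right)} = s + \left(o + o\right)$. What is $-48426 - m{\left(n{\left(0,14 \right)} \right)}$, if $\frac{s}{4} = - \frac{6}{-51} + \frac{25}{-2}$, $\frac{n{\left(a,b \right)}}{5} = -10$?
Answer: $- \frac{820700}{17} \approx -48277.0$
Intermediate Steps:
$n{\left(a,b \right)} = -50$ ($n{\left(a,b \right)} = 5 \left(-10\right) = -50$)
$s = - \frac{842}{17}$ ($s = 4 \left(- \frac{6}{-51} + \frac{25}{-2}\right) = 4 \left(\left(-6\right) \left(- \frac{1}{51}\right) + 25 \left(- \frac{1}{2}\right)\right) = 4 \left(\frac{2}{17} - \frac{25}{2}\right) = 4 \left(- \frac{421}{34}\right) = - \frac{842}{17} \approx -49.529$)
$m{\left(o \right)} = - \frac{842}{17} + 2 o$ ($m{\left(o \right)} = - \frac{842}{17} + \left(o + o\right) = - \frac{842}{17} + 2 o$)
$-48426 - m{\left(n{\left(0,14 \right)} \right)} = -48426 - \left(- \frac{842}{17} + 2 \left(-50\right)\right) = -48426 - \left(- \frac{842}{17} - 100\right) = -48426 - - \frac{2542}{17} = -48426 + \frac{2542}{17} = - \frac{820700}{17}$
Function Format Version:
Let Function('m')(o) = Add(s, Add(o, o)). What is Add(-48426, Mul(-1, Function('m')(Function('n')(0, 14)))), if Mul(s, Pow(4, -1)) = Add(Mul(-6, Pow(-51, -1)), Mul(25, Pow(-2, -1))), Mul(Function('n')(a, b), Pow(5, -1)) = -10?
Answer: Rational(-820700, 17) ≈ -48277.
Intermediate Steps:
Function('n')(a, b) = -50 (Function('n')(a, b) = Mul(5, -10) = -50)
s = Rational(-842, 17) (s = Mul(4, Add(Mul(-6, Pow(-51, -1)), Mul(25, Pow(-2, -1)))) = Mul(4, Add(Mul(-6, Rational(-1, 51)), Mul(25, Rational(-1, 2)))) = Mul(4, Add(Rational(2, 17), Rational(-25, 2))) = Mul(4, Rational(-421, 34)) = Rational(-842, 17) ≈ -49.529)
Function('m')(o) = Add(Rational(-842, 17), Mul(2, o)) (Function('m')(o) = Add(Rational(-842, 17), Add(o, o)) = Add(Rational(-842, 17), Mul(2, o)))
Add(-48426, Mul(-1, Function('m')(Function('n')(0, 14)))) = Add(-48426, Mul(-1, Add(Rational(-842, 17), Mul(2, -50)))) = Add(-48426, Mul(-1, Add(Rational(-842, 17), -100))) = Add(-48426, Mul(-1, Rational(-2542, 17))) = Add(-48426, Rational(2542, 17)) = Rational(-820700, 17)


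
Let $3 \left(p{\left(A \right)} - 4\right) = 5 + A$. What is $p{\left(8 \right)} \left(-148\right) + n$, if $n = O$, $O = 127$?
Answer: $- \frac{3319}{3} \approx -1106.3$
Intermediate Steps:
$p{\left(A \right)} = \frac{17}{3} + \frac{A}{3}$ ($p{\left(A \right)} = 4 + \frac{5 + A}{3} = 4 + \left(\frac{5}{3} + \frac{A}{3}\right) = \frac{17}{3} + \frac{A}{3}$)
$n = 127$
$p{\left(8 \right)} \left(-148\right) + n = \left(\frac{17}{3} + \frac{1}{3} \cdot 8\right) \left(-148\right) + 127 = \left(\frac{17}{3} + \frac{8}{3}\right) \left(-148\right) + 127 = \frac{25}{3} \left(-148\right) + 127 = - \frac{3700}{3} + 127 = - \frac{3319}{3}$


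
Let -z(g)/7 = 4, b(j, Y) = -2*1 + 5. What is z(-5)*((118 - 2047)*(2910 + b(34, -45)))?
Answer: 157336956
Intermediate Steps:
b(j, Y) = 3 (b(j, Y) = -2 + 5 = 3)
z(g) = -28 (z(g) = -7*4 = -28)
z(-5)*((118 - 2047)*(2910 + b(34, -45))) = -28*(118 - 2047)*(2910 + 3) = -(-54012)*2913 = -28*(-5619177) = 157336956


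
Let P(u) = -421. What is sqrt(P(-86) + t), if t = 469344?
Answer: sqrt(468923) ≈ 684.78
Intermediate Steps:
sqrt(P(-86) + t) = sqrt(-421 + 469344) = sqrt(468923)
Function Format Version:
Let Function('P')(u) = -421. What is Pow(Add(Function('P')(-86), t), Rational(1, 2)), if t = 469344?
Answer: Pow(468923, Rational(1, 2)) ≈ 684.78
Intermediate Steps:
Pow(Add(Function('P')(-86), t), Rational(1, 2)) = Pow(Add(-421, 469344), Rational(1, 2)) = Pow(468923, Rational(1, 2))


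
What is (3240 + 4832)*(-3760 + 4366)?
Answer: 4891632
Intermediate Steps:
(3240 + 4832)*(-3760 + 4366) = 8072*606 = 4891632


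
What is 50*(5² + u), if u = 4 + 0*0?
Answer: 1450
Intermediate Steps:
u = 4 (u = 4 + 0 = 4)
50*(5² + u) = 50*(5² + 4) = 50*(25 + 4) = 50*29 = 1450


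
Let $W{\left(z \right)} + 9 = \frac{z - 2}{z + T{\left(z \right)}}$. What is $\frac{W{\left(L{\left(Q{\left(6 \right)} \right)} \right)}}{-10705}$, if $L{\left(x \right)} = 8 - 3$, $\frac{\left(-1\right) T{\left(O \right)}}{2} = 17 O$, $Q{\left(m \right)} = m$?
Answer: $\frac{496}{588775} \approx 0.00084243$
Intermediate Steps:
$T{\left(O \right)} = - 34 O$ ($T{\left(O \right)} = - 2 \cdot 17 O = - 34 O$)
$L{\left(x \right)} = 5$ ($L{\left(x \right)} = 8 - 3 = 5$)
$W{\left(z \right)} = -9 - \frac{-2 + z}{33 z}$ ($W{\left(z \right)} = -9 + \frac{z - 2}{z - 34 z} = -9 + \frac{-2 + z}{\left(-33\right) z} = -9 + \left(-2 + z\right) \left(- \frac{1}{33 z}\right) = -9 - \frac{-2 + z}{33 z}$)
$\frac{W{\left(L{\left(Q{\left(6 \right)} \right)} \right)}}{-10705} = \frac{\frac{2}{33} \cdot \frac{1}{5} \left(1 - 745\right)}{-10705} = \frac{2}{33} \cdot \frac{1}{5} \left(1 - 745\right) \left(- \frac{1}{10705}\right) = \frac{2}{33} \cdot \frac{1}{5} \left(-744\right) \left(- \frac{1}{10705}\right) = \left(- \frac{496}{55}\right) \left(- \frac{1}{10705}\right) = \frac{496}{588775}$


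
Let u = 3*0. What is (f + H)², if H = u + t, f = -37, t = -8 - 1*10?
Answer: 3025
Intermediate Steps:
t = -18 (t = -8 - 10 = -18)
u = 0
H = -18 (H = 0 - 18 = -18)
(f + H)² = (-37 - 18)² = (-55)² = 3025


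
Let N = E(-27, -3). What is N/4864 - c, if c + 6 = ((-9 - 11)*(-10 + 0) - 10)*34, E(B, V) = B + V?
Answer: -15696143/2432 ≈ -6454.0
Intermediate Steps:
N = -30 (N = -27 - 3 = -30)
c = 6454 (c = -6 + ((-9 - 11)*(-10 + 0) - 10)*34 = -6 + (-20*(-10) - 10)*34 = -6 + (200 - 10)*34 = -6 + 190*34 = -6 + 6460 = 6454)
N/4864 - c = -30/4864 - 1*6454 = -30*1/4864 - 6454 = -15/2432 - 6454 = -15696143/2432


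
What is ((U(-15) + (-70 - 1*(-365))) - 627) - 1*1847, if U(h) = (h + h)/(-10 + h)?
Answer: -10889/5 ≈ -2177.8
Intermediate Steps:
U(h) = 2*h/(-10 + h) (U(h) = (2*h)/(-10 + h) = 2*h/(-10 + h))
((U(-15) + (-70 - 1*(-365))) - 627) - 1*1847 = ((2*(-15)/(-10 - 15) + (-70 - 1*(-365))) - 627) - 1*1847 = ((2*(-15)/(-25) + (-70 + 365)) - 627) - 1847 = ((2*(-15)*(-1/25) + 295) - 627) - 1847 = ((6/5 + 295) - 627) - 1847 = (1481/5 - 627) - 1847 = -1654/5 - 1847 = -10889/5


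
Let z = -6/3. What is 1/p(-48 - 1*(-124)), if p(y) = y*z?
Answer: -1/152 ≈ -0.0065789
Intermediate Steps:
z = -2 (z = -6*1/3 = -2)
p(y) = -2*y (p(y) = y*(-2) = -2*y)
1/p(-48 - 1*(-124)) = 1/(-2*(-48 - 1*(-124))) = 1/(-2*(-48 + 124)) = 1/(-2*76) = 1/(-152) = -1/152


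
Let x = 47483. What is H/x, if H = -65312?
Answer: -65312/47483 ≈ -1.3755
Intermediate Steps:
H/x = -65312/47483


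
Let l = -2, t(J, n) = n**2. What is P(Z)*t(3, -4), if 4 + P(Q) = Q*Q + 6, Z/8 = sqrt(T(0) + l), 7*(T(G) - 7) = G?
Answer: 5152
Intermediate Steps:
T(G) = 7 + G/7
Z = 8*sqrt(5) (Z = 8*sqrt((7 + (1/7)*0) - 2) = 8*sqrt((7 + 0) - 2) = 8*sqrt(7 - 2) = 8*sqrt(5) ≈ 17.889)
P(Q) = 2 + Q**2 (P(Q) = -4 + (Q*Q + 6) = -4 + (Q**2 + 6) = -4 + (6 + Q**2) = 2 + Q**2)
P(Z)*t(3, -4) = (2 + (8*sqrt(5))**2)*(-4)**2 = (2 + 320)*16 = 322*16 = 5152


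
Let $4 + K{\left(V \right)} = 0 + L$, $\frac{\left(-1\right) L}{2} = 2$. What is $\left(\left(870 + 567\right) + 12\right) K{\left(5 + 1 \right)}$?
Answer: $-11592$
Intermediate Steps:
$L = -4$ ($L = \left(-2\right) 2 = -4$)
$K{\left(V \right)} = -8$ ($K{\left(V \right)} = -4 + \left(0 - 4\right) = -4 - 4 = -8$)
$\left(\left(870 + 567\right) + 12\right) K{\left(5 + 1 \right)} = \left(\left(870 + 567\right) + 12\right) \left(-8\right) = \left(1437 + 12\right) \left(-8\right) = 1449 \left(-8\right) = -11592$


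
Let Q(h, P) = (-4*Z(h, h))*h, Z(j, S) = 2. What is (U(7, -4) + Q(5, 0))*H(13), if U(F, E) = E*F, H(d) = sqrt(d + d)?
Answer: -68*sqrt(26) ≈ -346.73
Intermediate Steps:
H(d) = sqrt(2)*sqrt(d) (H(d) = sqrt(2*d) = sqrt(2)*sqrt(d))
Q(h, P) = -8*h (Q(h, P) = (-4*2)*h = -8*h)
(U(7, -4) + Q(5, 0))*H(13) = (-4*7 - 8*5)*(sqrt(2)*sqrt(13)) = (-28 - 40)*sqrt(26) = -68*sqrt(26)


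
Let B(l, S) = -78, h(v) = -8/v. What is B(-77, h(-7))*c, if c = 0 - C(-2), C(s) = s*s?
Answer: 312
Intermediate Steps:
C(s) = s**2
c = -4 (c = 0 - 1*(-2)**2 = 0 - 1*4 = 0 - 4 = -4)
B(-77, h(-7))*c = -78*(-4) = 312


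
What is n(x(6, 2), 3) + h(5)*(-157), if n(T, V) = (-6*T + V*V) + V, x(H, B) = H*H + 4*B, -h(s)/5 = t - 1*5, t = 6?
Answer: 533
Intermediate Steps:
h(s) = -5 (h(s) = -5*(6 - 1*5) = -5*(6 - 5) = -5*1 = -5)
x(H, B) = H² + 4*B
n(T, V) = V + V² - 6*T (n(T, V) = (-6*T + V²) + V = (V² - 6*T) + V = V + V² - 6*T)
n(x(6, 2), 3) + h(5)*(-157) = (3 + 3² - 6*(6² + 4*2)) - 5*(-157) = (3 + 9 - 6*(36 + 8)) + 785 = (3 + 9 - 6*44) + 785 = (3 + 9 - 264) + 785 = -252 + 785 = 533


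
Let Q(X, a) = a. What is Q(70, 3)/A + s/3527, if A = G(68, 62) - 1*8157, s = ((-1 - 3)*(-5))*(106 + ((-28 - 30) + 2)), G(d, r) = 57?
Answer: 2696473/9522900 ≈ 0.28316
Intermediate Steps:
s = 1000 (s = (-4*(-5))*(106 + (-58 + 2)) = 20*(106 - 56) = 20*50 = 1000)
A = -8100 (A = 57 - 1*8157 = 57 - 8157 = -8100)
Q(70, 3)/A + s/3527 = 3/(-8100) + 1000/3527 = 3*(-1/8100) + 1000*(1/3527) = -1/2700 + 1000/3527 = 2696473/9522900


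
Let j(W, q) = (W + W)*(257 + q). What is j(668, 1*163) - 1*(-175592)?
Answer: 736712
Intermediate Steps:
j(W, q) = 2*W*(257 + q) (j(W, q) = (2*W)*(257 + q) = 2*W*(257 + q))
j(668, 1*163) - 1*(-175592) = 2*668*(257 + 1*163) - 1*(-175592) = 2*668*(257 + 163) + 175592 = 2*668*420 + 175592 = 561120 + 175592 = 736712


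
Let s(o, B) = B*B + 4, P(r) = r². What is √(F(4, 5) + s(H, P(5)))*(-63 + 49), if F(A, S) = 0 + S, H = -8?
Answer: -14*√634 ≈ -352.51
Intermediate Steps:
F(A, S) = S
s(o, B) = 4 + B² (s(o, B) = B² + 4 = 4 + B²)
√(F(4, 5) + s(H, P(5)))*(-63 + 49) = √(5 + (4 + (5²)²))*(-63 + 49) = √(5 + (4 + 25²))*(-14) = √(5 + (4 + 625))*(-14) = √(5 + 629)*(-14) = √634*(-14) = -14*√634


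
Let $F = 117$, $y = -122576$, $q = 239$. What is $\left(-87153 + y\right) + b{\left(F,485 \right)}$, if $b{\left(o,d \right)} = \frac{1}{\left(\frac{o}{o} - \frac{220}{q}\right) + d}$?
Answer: $- \frac{24314721647}{115934} \approx -2.0973 \cdot 10^{5}$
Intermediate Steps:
$b{\left(o,d \right)} = \frac{1}{\frac{19}{239} + d}$ ($b{\left(o,d \right)} = \frac{1}{\left(\frac{o}{o} - \frac{220}{239}\right) + d} = \frac{1}{\left(1 - \frac{220}{239}\right) + d} = \frac{1}{\frac{19}{239} + d}$)
$\left(-87153 + y\right) + b{\left(F,485 \right)} = \left(-87153 - 122576\right) + \frac{239}{19 + 239 \cdot 485} = -209729 + \frac{239}{19 + 115915} = -209729 + \frac{239}{115934} = - \frac{24314721647}{115934}$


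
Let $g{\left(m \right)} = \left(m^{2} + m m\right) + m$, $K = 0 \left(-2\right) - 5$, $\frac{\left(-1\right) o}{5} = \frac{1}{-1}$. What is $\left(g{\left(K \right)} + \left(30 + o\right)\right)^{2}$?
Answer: $6400$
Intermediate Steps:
$o = 5$ ($o = - \frac{5}{-1} = \left(-5\right) \left(-1\right) = 5$)
$K = -5$ ($K = 0 - 5 = -5$)
$g{\left(m \right)} = m + 2 m^{2}$ ($g{\left(m \right)} = \left(m^{2} + m^{2}\right) + m = 2 m^{2} + m = m + 2 m^{2}$)
$\left(g{\left(K \right)} + \left(30 + o\right)\right)^{2} = \left(- 5 \left(1 + 2 \left(-5\right)\right) + \left(30 + 5\right)\right)^{2} = \left(- 5 \left(1 - 10\right) + 35\right)^{2} = \left(\left(-5\right) \left(-9\right) + 35\right)^{2} = \left(45 + 35\right)^{2} = 80^{2} = 6400$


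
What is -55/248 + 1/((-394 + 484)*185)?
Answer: -457751/2064600 ≈ -0.22171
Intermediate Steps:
-55/248 + 1/((-394 + 484)*185) = -55*1/248 + (1/185)/90 = -55/248 + (1/90)*(1/185) = -55/248 + 1/16650 = -457751/2064600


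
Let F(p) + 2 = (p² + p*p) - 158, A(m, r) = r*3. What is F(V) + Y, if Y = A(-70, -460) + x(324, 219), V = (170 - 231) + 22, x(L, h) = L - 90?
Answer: 1736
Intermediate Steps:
A(m, r) = 3*r
x(L, h) = -90 + L
V = -39 (V = -61 + 22 = -39)
F(p) = -160 + 2*p² (F(p) = -2 + ((p² + p*p) - 158) = -2 + ((p² + p²) - 158) = -2 + (2*p² - 158) = -2 + (-158 + 2*p²) = -160 + 2*p²)
Y = -1146 (Y = 3*(-460) + (-90 + 324) = -1380 + 234 = -1146)
F(V) + Y = (-160 + 2*(-39)²) - 1146 = (-160 + 2*1521) - 1146 = (-160 + 3042) - 1146 = 2882 - 1146 = 1736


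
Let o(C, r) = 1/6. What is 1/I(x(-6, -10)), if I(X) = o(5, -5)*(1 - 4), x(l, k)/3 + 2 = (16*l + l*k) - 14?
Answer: -2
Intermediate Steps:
x(l, k) = -48 + 48*l + 3*k*l (x(l, k) = -6 + 3*((16*l + l*k) - 14) = -6 + 3*((16*l + k*l) - 14) = -6 + 3*(-14 + 16*l + k*l) = -6 + (-42 + 48*l + 3*k*l) = -48 + 48*l + 3*k*l)
o(C, r) = ⅙
I(X) = -½ (I(X) = (1 - 4)/6 = (⅙)*(-3) = -½)
1/I(x(-6, -10)) = 1/(-½) = -2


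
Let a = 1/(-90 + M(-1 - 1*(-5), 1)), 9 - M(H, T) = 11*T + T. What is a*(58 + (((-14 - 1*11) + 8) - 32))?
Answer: -3/31 ≈ -0.096774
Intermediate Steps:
M(H, T) = 9 - 12*T (M(H, T) = 9 - (11*T + T) = 9 - 12*T)
a = -1/93 (a = 1/(-90 + (9 - 12*1)) = 1/(-90 + (9 - 12)) = 1/(-90 - 3) = 1/(-93) = -1/93 ≈ -0.010753)
a*(58 + (((-14 - 1*11) + 8) - 32)) = -(58 + (((-14 - 1*11) + 8) - 32))/93 = -(58 + (((-14 - 11) + 8) - 32))/93 = -(58 + ((-25 + 8) - 32))/93 = -(58 + (-17 - 32))/93 = -(58 - 49)/93 = -1/93*9 = -3/31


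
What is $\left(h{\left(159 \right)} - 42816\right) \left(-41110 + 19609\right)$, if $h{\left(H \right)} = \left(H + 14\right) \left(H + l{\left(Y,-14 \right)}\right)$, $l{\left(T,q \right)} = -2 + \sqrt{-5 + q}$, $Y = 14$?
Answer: $336598155 - 3719673 i \sqrt{19} \approx 3.366 \cdot 10^{8} - 1.6214 \cdot 10^{7} i$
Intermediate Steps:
$h{\left(H \right)} = \left(14 + H\right) \left(-2 + H + i \sqrt{19}\right)$ ($h{\left(H \right)} = \left(H + 14\right) \left(H - \left(2 - \sqrt{-5 - 14}\right)\right) = \left(14 + H\right) \left(H - \left(2 - \sqrt{-19}\right)\right) = \left(14 + H\right) \left(H - \left(2 - i \sqrt{19}\right)\right) = \left(14 + H\right) \left(-2 + H + i \sqrt{19}\right)$)
$\left(h{\left(159 \right)} - 42816\right) \left(-41110 + 19609\right) = \left(\left(-28 + 159^{2} + 12 \cdot 159 + 14 i \sqrt{19} + i 159 \sqrt{19}\right) - 42816\right) \left(-41110 + 19609\right) = \left(\left(-28 + 25281 + 1908 + 14 i \sqrt{19} + 159 i \sqrt{19}\right) - 42816\right) \left(-21501\right) = \left(\left(27161 + 173 i \sqrt{19}\right) - 42816\right) \left(-21501\right) = \left(-15655 + 173 i \sqrt{19}\right) \left(-21501\right) = 336598155 - 3719673 i \sqrt{19}$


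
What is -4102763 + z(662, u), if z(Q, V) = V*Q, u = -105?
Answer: -4172273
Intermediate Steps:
z(Q, V) = Q*V
-4102763 + z(662, u) = -4102763 + 662*(-105) = -4102763 - 69510 = -4172273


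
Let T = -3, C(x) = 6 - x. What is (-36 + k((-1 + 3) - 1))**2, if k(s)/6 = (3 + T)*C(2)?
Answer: 1296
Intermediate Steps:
k(s) = 0 (k(s) = 6*((3 - 3)*(6 - 1*2)) = 6*(0*(6 - 2)) = 6*(0*4) = 6*0 = 0)
(-36 + k((-1 + 3) - 1))**2 = (-36 + 0)**2 = (-36)**2 = 1296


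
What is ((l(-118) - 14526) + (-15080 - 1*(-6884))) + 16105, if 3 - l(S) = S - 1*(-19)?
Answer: -6515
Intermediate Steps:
l(S) = -16 - S (l(S) = 3 - (S - 1*(-19)) = 3 - (S + 19) = 3 - (19 + S) = 3 + (-19 - S) = -16 - S)
((l(-118) - 14526) + (-15080 - 1*(-6884))) + 16105 = (((-16 - 1*(-118)) - 14526) + (-15080 - 1*(-6884))) + 16105 = (((-16 + 118) - 14526) + (-15080 + 6884)) + 16105 = ((102 - 14526) - 8196) + 16105 = (-14424 - 8196) + 16105 = -22620 + 16105 = -6515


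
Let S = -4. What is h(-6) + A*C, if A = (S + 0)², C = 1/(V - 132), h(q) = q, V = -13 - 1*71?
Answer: -164/27 ≈ -6.0741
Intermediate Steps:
V = -84 (V = -13 - 71 = -84)
C = -1/216 (C = 1/(-84 - 132) = 1/(-216) = -1/216 ≈ -0.0046296)
A = 16 (A = (-4 + 0)² = (-4)² = 16)
h(-6) + A*C = -6 + 16*(-1/216) = -6 - 2/27 = -164/27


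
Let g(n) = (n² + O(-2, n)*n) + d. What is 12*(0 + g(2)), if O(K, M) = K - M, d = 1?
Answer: -36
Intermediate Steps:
g(n) = 1 + n² + n*(-2 - n) (g(n) = (n² + (-2 - n)*n) + 1 = (n² + n*(-2 - n)) + 1 = 1 + n² + n*(-2 - n))
12*(0 + g(2)) = 12*(0 + (1 - 2*2)) = 12*(0 + (1 - 4)) = 12*(0 - 3) = 12*(-3) = -36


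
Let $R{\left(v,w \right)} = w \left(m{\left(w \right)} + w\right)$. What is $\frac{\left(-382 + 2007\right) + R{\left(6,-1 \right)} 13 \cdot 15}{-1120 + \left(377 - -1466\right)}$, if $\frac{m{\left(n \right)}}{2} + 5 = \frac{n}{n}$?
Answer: $\frac{3380}{723} \approx 4.675$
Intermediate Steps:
$m{\left(n \right)} = -8$ ($m{\left(n \right)} = -10 + 2 \frac{n}{n} = -10 + 2 \cdot 1 = -10 + 2 = -8$)
$R{\left(v,w \right)} = w \left(-8 + w\right)$
$\frac{\left(-382 + 2007\right) + R{\left(6,-1 \right)} 13 \cdot 15}{-1120 + \left(377 - -1466\right)} = \frac{\left(-382 + 2007\right) + - (-8 - 1) 13 \cdot 15}{-1120 + \left(377 - -1466\right)} = \frac{1625 + \left(-1\right) \left(-9\right) 13 \cdot 15}{-1120 + \left(377 + 1466\right)} = \frac{1625 + 9 \cdot 13 \cdot 15}{-1120 + 1843} = \frac{1625 + 117 \cdot 15}{723} = \left(1625 + 1755\right) \frac{1}{723} = 3380 \cdot \frac{1}{723} = \frac{3380}{723}$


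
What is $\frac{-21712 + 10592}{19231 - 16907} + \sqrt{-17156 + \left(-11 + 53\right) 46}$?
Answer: $- \frac{2780}{581} + 2 i \sqrt{3806} \approx -4.7849 + 123.39 i$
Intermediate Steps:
$\frac{-21712 + 10592}{19231 - 16907} + \sqrt{-17156 + \left(-11 + 53\right) 46} = - \frac{11120}{2324} + \sqrt{-17156 + 42 \cdot 46} = \left(-11120\right) \frac{1}{2324} + \sqrt{-17156 + 1932} = - \frac{2780}{581} + \sqrt{-15224} = - \frac{2780}{581} + 2 i \sqrt{3806}$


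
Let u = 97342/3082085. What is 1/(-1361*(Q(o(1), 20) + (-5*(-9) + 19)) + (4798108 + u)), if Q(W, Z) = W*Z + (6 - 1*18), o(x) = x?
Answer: 3082085/14486157119202 ≈ 2.1276e-7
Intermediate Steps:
Q(W, Z) = -12 + W*Z (Q(W, Z) = W*Z + (6 - 18) = W*Z - 12 = -12 + W*Z)
u = 97342/3082085 (u = 97342*(1/3082085) = 97342/3082085 ≈ 0.031583)
1/(-1361*(Q(o(1), 20) + (-5*(-9) + 19)) + (4798108 + u)) = 1/(-1361*((-12 + 1*20) + (-5*(-9) + 19)) + (4798108 + 97342/3082085)) = 1/(-1361*((-12 + 20) + (45 + 19)) + 14788176792522/3082085) = 1/(-1361*(8 + 64) + 14788176792522/3082085) = 1/(-1361*72 + 14788176792522/3082085) = 1/(-97992 + 14788176792522/3082085) = 1/(14486157119202/3082085) = 3082085/14486157119202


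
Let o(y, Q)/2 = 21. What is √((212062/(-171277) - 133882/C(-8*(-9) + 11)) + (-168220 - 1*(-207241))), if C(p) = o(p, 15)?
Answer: √9460472068013934/513831 ≈ 189.29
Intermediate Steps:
o(y, Q) = 42 (o(y, Q) = 2*21 = 42)
C(p) = 42
√((212062/(-171277) - 133882/C(-8*(-9) + 11)) + (-168220 - 1*(-207241))) = √((212062/(-171277) - 133882/42) + (-168220 - 1*(-207241))) = √((212062*(-1/171277) - 133882*1/42) + (-168220 + 207241)) = √((-212062/171277 - 9563/3) + 39021) = √(-1638558137/513831 + 39021) = √(18411641314/513831) = √9460472068013934/513831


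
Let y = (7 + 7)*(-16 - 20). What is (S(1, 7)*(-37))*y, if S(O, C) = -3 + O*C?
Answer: 74592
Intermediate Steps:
S(O, C) = -3 + C*O
y = -504 (y = 14*(-36) = -504)
(S(1, 7)*(-37))*y = ((-3 + 7*1)*(-37))*(-504) = ((-3 + 7)*(-37))*(-504) = (4*(-37))*(-504) = -148*(-504) = 74592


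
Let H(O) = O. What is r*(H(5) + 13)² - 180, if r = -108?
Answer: -35172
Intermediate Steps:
r*(H(5) + 13)² - 180 = -108*(5 + 13)² - 180 = -108*18² - 180 = -108*324 - 180 = -34992 - 180 = -35172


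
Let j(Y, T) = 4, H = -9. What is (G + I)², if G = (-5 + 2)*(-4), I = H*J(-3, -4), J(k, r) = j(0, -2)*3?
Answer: 9216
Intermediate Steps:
J(k, r) = 12 (J(k, r) = 4*3 = 12)
I = -108 (I = -9*12 = -108)
G = 12 (G = -3*(-4) = 12)
(G + I)² = (12 - 108)² = (-96)² = 9216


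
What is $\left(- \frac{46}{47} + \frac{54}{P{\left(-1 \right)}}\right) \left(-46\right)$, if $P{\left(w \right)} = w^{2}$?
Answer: $- \frac{114632}{47} \approx -2439.0$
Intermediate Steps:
$\left(- \frac{46}{47} + \frac{54}{P{\left(-1 \right)}}\right) \left(-46\right) = \left(- \frac{46}{47} + \frac{54}{\left(-1\right)^{2}}\right) \left(-46\right) = \left(\left(-46\right) \frac{1}{47} + \frac{54}{1}\right) \left(-46\right) = \left(- \frac{46}{47} + 54 \cdot 1\right) \left(-46\right) = \left(- \frac{46}{47} + 54\right) \left(-46\right) = \frac{2492}{47} \left(-46\right) = - \frac{114632}{47}$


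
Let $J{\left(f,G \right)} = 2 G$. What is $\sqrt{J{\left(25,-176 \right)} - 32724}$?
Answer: $2 i \sqrt{8269} \approx 181.87 i$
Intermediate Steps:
$\sqrt{J{\left(25,-176 \right)} - 32724} = \sqrt{2 \left(-176\right) - 32724} = \sqrt{-352 - 32724} = \sqrt{-33076} = 2 i \sqrt{8269}$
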